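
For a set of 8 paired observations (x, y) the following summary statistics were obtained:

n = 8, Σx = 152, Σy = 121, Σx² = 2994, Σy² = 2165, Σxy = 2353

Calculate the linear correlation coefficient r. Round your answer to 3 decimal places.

0.287

r = (nΣxy − ΣxΣy) / √[(nΣx² − (Σx)²)(nΣy² − (Σy)²)]
Numerator: 8×2353 − 152×121 = 432
Denominator: √[(23952 − 23104)(17320 − 14641)] = √[848 × 2679] = 1507.2465
r = 432 / 1507.2465 ≈ 0.287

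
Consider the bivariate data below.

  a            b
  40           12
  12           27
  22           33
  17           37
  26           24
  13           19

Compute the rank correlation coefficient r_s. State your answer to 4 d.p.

-0.3714

Rank a: 6, 1, 4, 3, 5, 2
Rank b: 1, 4, 5, 6, 3, 2
d = rank(a) − rank(b): 5, -3, -1, -3, 2, 0; Σd² = 48
ρ = 1 − 6Σd² / [n(n²−1)] = 1 − 6×48 / (6×35) = 1 − 288/210 ≈ -0.3714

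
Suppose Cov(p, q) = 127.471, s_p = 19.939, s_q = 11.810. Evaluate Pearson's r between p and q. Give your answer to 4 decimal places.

r = Cov(p,q) / (s_p · s_q) = 127.471 / (19.939 × 11.810)
  = 127.471 / 235.4796 ≈ 0.5413

0.5413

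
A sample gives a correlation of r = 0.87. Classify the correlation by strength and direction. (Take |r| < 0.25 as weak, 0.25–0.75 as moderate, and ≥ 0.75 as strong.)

r = 0.87 > 0 so the relationship is positive.
|r| = 0.87, which falls in the strong range.

strong positive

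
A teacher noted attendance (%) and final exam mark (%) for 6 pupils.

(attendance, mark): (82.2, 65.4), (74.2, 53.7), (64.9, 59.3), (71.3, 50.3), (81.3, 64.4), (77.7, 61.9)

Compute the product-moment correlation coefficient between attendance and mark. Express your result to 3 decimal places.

0.612

n = 6, Σx = 451.6, Σy = 355, Σx² = 34205.16, Σy² = 21186.4, Σxy = 26840.73
nΣxy − ΣxΣy = 161044.38 − 160318 = 726.38
nΣx² − (Σx)² = 205230.96 − 203942.56 = 1288.4; nΣy² − (Σy)² = 127118.4 − 126025 = 1093.4
r = 726.38 / √(1288.4 × 1093.4) = 726.38 / 1186.9021 ≈ 0.612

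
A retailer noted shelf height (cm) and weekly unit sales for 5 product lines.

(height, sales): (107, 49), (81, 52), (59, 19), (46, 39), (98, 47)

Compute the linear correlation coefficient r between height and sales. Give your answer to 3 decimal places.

n = 5, Σx = 391, Σy = 206, Σx² = 33211, Σy² = 9196, Σxy = 16976
nΣxy − ΣxΣy = 84880 − 80546 = 4334
nΣx² − (Σx)² = 166055 − 152881 = 13174; nΣy² − (Σy)² = 45980 − 42436 = 3544
r = 4334 / √(13174 × 3544) = 4334 / 6832.9098 ≈ 0.634

0.634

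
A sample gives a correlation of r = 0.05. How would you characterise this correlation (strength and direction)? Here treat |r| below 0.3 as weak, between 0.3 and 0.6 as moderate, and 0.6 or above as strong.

r = 0.05 > 0 so the relationship is positive.
|r| = 0.05, which falls in the weak range.

weak positive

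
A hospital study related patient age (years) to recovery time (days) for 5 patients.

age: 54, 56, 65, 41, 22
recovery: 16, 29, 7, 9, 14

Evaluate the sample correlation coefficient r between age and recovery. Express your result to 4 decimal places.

0.0868

n = 5, Σx = 238, Σy = 75, Σx² = 12442, Σy² = 1423, Σxy = 3620
nΣxy − ΣxΣy = 18100 − 17850 = 250
nΣx² − (Σx)² = 62210 − 56644 = 5566; nΣy² − (Σy)² = 7115 − 5625 = 1490
r = 250 / √(5566 × 1490) = 250 / 2879.8160 ≈ 0.0868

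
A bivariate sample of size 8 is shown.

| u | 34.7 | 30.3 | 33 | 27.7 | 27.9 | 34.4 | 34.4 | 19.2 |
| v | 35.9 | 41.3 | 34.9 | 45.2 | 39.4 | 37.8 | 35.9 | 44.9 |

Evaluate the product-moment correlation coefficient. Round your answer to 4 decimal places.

-0.8307

n = 8, Σu = 241.6, Σv = 315.3, Σu² = 7492.24, Σv² = 12541.57, Σuv = 9397.48
nΣuv − ΣuΣv = 75179.84 − 76176.48 = -996.64
nΣu² − (Σu)² = 59937.92 − 58370.56 = 1567.36; nΣv² − (Σv)² = 100332.56 − 99414.09 = 918.47
r = -996.64 / √(1567.36 × 918.47) = -996.64 / 1199.8221 ≈ -0.8307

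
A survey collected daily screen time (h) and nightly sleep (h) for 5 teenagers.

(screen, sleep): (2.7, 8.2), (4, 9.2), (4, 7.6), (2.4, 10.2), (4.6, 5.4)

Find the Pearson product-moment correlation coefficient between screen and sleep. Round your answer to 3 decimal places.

-0.740

n = 5, Σx = 17.7, Σy = 40.6, Σx² = 66.21, Σy² = 342.84, Σxy = 138.66
nΣxy − ΣxΣy = 693.3 − 718.62 = -25.32
nΣx² − (Σx)² = 331.05 − 313.29 = 17.76; nΣy² − (Σy)² = 1714.2 − 1648.36 = 65.84
r = -25.32 / √(17.76 × 65.84) = -25.32 / 34.1953 ≈ -0.740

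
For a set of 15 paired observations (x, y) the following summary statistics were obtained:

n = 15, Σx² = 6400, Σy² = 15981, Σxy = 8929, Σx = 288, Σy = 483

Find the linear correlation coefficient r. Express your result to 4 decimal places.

-0.5643

r = (nΣxy − ΣxΣy) / √[(nΣx² − (Σx)²)(nΣy² − (Σy)²)]
Numerator: 15×8929 − 288×483 = -5169
Denominator: √[(96000 − 82944)(239715 − 233289)] = √[13056 × 6426] = 9159.5773
r = -5169 / 9159.5773 ≈ -0.5643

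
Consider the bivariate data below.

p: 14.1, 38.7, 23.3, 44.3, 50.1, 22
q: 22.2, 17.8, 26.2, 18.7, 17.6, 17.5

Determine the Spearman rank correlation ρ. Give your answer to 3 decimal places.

Rank p: 1, 4, 3, 5, 6, 2
Rank q: 5, 3, 6, 4, 2, 1
d = rank(p) − rank(q): -4, 1, -3, 1, 4, 1; Σd² = 44
ρ = 1 − 6Σd² / [n(n²−1)] = 1 − 6×44 / (6×35) = 1 − 264/210 ≈ -0.257

-0.257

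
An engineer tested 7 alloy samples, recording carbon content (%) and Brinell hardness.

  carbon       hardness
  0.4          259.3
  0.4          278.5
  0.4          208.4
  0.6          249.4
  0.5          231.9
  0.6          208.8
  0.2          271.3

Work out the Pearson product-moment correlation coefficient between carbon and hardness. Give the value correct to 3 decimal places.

-0.529

n = 7, Σx = 3.1, Σy = 1707.6, Σx² = 1.49, Σy² = 421408.4, Σxy = 743.61
nΣxy − ΣxΣy = 5205.27 − 5293.56 = -88.29
nΣx² − (Σx)² = 10.43 − 9.61 = 0.82; nΣy² − (Σy)² = 2949858.8 − 2915897.76 = 33961.04
r = -88.29 / √(0.82 × 33961.04) = -88.29 / 166.8774 ≈ -0.529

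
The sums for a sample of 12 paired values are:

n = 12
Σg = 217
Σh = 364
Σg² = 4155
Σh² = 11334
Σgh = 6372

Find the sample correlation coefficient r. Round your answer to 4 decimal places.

-0.8091

r = (nΣgh − ΣgΣh) / √[(nΣg² − (Σg)²)(nΣh² − (Σh)²)]
Numerator: 12×6372 − 217×364 = -2524
Denominator: √[(49860 − 47089)(136008 − 132496)] = √[2771 × 3512] = 3119.5756
r = -2524 / 3119.5756 ≈ -0.8091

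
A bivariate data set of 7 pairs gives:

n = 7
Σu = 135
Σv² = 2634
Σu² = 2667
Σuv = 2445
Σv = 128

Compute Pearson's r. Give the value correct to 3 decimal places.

r = (nΣuv − ΣuΣv) / √[(nΣu² − (Σu)²)(nΣv² − (Σv)²)]
Numerator: 7×2445 − 135×128 = -165
Denominator: √[(18669 − 18225)(18438 − 16384)] = √[444 × 2054] = 954.9743
r = -165 / 954.9743 ≈ -0.173

-0.173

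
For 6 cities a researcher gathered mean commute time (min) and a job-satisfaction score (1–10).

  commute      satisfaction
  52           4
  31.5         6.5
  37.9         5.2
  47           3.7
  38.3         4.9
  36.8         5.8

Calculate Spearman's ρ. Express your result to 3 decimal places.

Rank commute: 6, 1, 3, 5, 4, 2
Rank satisfaction: 2, 6, 4, 1, 3, 5
d = rank(commute) − rank(satisfaction): 4, -5, -1, 4, 1, -3; Σd² = 68
ρ = 1 − 6Σd² / [n(n²−1)] = 1 − 6×68 / (6×35) = 1 − 408/210 ≈ -0.943

-0.943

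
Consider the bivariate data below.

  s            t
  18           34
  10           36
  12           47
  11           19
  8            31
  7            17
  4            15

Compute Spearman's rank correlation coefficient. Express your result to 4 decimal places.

Rank s: 7, 4, 6, 5, 3, 2, 1
Rank t: 5, 6, 7, 3, 4, 2, 1
d = rank(s) − rank(t): 2, -2, -1, 2, -1, 0, 0; Σd² = 14
ρ = 1 − 6Σd² / [n(n²−1)] = 1 − 6×14 / (7×48) = 1 − 84/336 ≈ 0.7500

0.7500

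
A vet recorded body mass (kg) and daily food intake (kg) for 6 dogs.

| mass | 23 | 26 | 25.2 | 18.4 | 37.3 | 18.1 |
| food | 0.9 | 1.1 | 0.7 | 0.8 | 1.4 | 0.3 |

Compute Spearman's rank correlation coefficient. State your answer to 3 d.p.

Rank mass: 3, 5, 4, 2, 6, 1
Rank food: 4, 5, 2, 3, 6, 1
d = rank(mass) − rank(food): -1, 0, 2, -1, 0, 0; Σd² = 6
ρ = 1 − 6Σd² / [n(n²−1)] = 1 − 6×6 / (6×35) = 1 − 36/210 ≈ 0.829

0.829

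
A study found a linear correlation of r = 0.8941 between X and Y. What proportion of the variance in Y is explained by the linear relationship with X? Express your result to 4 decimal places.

0.7994

r² = (0.8941)² = 0.7994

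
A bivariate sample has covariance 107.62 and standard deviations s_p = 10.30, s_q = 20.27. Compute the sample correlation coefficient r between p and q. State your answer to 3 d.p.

r = Cov(p,q) / (s_p · s_q) = 107.62 / (10.30 × 20.27)
  = 107.62 / 208.7810 ≈ 0.515

0.515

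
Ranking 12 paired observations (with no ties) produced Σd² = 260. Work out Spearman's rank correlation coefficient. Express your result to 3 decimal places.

0.091

ρ = 1 − 6Σd² / [n(n²−1)] = 1 − 6×260 / (12×143)
  = 1 − 1560/1716 = 1 − 0.9091 ≈ 0.091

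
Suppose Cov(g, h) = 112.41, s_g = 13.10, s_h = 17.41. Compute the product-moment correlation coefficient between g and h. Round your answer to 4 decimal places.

0.4929

r = Cov(g,h) / (s_g · s_h) = 112.41 / (13.10 × 17.41)
  = 112.41 / 228.0710 ≈ 0.4929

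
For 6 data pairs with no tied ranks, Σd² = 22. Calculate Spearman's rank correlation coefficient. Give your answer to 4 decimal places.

ρ = 1 − 6Σd² / [n(n²−1)] = 1 − 6×22 / (6×35)
  = 1 − 132/210 = 1 − 0.62857 ≈ 0.3714

0.3714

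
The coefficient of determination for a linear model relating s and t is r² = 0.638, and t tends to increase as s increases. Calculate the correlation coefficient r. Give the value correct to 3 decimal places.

0.799

|r| = √0.638 = 0.799
The association is positive, so r = 0.799.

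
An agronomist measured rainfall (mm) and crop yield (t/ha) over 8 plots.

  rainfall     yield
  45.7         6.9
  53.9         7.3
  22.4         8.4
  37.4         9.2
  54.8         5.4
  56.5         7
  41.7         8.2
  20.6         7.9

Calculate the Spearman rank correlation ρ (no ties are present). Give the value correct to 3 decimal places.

Rank rainfall: 5, 6, 2, 3, 7, 8, 4, 1
Rank yield: 2, 4, 7, 8, 1, 3, 6, 5
d = rank(rainfall) − rank(yield): 3, 2, -5, -5, 6, 5, -2, -4; Σd² = 144
ρ = 1 − 6Σd² / [n(n²−1)] = 1 − 6×144 / (8×63) = 1 − 864/504 ≈ -0.714

-0.714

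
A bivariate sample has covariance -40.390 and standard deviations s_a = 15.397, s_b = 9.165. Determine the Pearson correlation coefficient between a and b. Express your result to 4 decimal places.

r = Cov(a,b) / (s_a · s_b) = -40.390 / (15.397 × 9.165)
  = -40.390 / 141.1135 ≈ -0.2862

-0.2862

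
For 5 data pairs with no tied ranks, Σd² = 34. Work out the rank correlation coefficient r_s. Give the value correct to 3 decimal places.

ρ = 1 − 6Σd² / [n(n²−1)] = 1 − 6×34 / (5×24)
  = 1 − 204/120 = 1 − 1.7000 ≈ -0.700

-0.700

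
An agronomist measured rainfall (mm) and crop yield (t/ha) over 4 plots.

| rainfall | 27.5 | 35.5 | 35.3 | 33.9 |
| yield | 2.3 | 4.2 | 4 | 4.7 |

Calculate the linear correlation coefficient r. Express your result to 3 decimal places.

0.893

n = 4, Σx = 132.2, Σy = 15.2, Σx² = 4411.8, Σy² = 61.02, Σxy = 512.88
nΣxy − ΣxΣy = 2051.52 − 2009.44 = 42.08
nΣx² − (Σx)² = 17647.2 − 17476.84 = 170.36; nΣy² − (Σy)² = 244.08 − 231.04 = 13.04
r = 42.08 / √(170.36 × 13.04) = 42.08 / 47.1327 ≈ 0.893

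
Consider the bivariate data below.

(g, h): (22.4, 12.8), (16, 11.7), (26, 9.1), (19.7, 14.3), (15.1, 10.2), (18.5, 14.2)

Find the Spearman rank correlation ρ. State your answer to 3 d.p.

-0.029

Rank g: 5, 2, 6, 4, 1, 3
Rank h: 4, 3, 1, 6, 2, 5
d = rank(g) − rank(h): 1, -1, 5, -2, -1, -2; Σd² = 36
ρ = 1 − 6Σd² / [n(n²−1)] = 1 − 6×36 / (6×35) = 1 − 216/210 ≈ -0.029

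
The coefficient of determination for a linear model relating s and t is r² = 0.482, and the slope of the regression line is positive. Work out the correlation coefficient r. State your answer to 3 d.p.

|r| = √0.482 = 0.694
The association is positive, so r = 0.694.

0.694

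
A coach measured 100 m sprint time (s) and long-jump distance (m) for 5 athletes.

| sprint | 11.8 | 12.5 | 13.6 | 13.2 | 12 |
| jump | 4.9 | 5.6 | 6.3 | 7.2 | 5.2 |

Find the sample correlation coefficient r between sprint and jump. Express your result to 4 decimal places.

n = 5, Σx = 63.1, Σy = 29.2, Σx² = 798.69, Σy² = 173.94, Σxy = 370.94
nΣxy − ΣxΣy = 1854.7 − 1842.52 = 12.18
nΣx² − (Σx)² = 3993.45 − 3981.61 = 11.84; nΣy² − (Σy)² = 869.7 − 852.64 = 17.06
r = 12.18 / √(11.84 × 17.06) = 12.18 / 14.2123 ≈ 0.8570

0.8570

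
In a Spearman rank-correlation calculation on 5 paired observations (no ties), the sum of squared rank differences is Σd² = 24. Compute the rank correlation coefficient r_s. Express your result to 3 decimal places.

-0.200

ρ = 1 − 6Σd² / [n(n²−1)] = 1 − 6×24 / (5×24)
  = 1 − 144/120 = 1 − 1.2000 ≈ -0.200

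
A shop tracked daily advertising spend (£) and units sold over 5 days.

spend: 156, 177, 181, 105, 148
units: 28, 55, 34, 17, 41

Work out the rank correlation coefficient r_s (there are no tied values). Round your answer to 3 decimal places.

0.500

Rank spend: 3, 4, 5, 1, 2
Rank units: 2, 5, 3, 1, 4
d = rank(spend) − rank(units): 1, -1, 2, 0, -2; Σd² = 10
ρ = 1 − 6Σd² / [n(n²−1)] = 1 − 6×10 / (5×24) = 1 − 60/120 ≈ 0.500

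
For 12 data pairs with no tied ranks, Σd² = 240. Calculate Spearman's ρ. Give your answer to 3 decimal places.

ρ = 1 − 6Σd² / [n(n²−1)] = 1 − 6×240 / (12×143)
  = 1 − 1440/1716 = 1 − 0.8392 ≈ 0.161

0.161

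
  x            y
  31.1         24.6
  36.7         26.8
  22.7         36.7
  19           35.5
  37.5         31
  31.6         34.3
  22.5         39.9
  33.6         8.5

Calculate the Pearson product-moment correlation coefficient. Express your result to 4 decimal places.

-0.5641

n = 8, Σx = 234.7, Σy = 237.3, Σx² = 7230.41, Σy² = 7732.29, Σxy = 6685.94
nΣxy − ΣxΣy = 53487.52 − 55694.31 = -2206.79
nΣx² − (Σx)² = 57843.28 − 55084.09 = 2759.19; nΣy² − (Σy)² = 61858.32 − 56311.29 = 5547.03
r = -2206.79 / √(2759.19 × 5547.03) = -2206.79 / 3912.2001 ≈ -0.5641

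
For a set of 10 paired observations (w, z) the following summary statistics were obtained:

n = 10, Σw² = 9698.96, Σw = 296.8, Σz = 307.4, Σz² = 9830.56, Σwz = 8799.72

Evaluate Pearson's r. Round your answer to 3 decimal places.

-0.556

r = (nΣwz − ΣwΣz) / √[(nΣw² − (Σw)²)(nΣz² − (Σz)²)]
Numerator: 10×8799.72 − 296.8×307.4 = -3239.12
Denominator: √[(96989.6 − 88090.24)(98305.6 − 94494.76)] = √[8899.36 × 3810.84] = 5823.5760
r = -3239.12 / 5823.5760 ≈ -0.556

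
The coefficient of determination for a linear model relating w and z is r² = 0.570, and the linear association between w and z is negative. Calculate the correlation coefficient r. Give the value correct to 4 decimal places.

-0.7550

|r| = √0.570 = 0.7550
The association is negative, so r = −0.7550.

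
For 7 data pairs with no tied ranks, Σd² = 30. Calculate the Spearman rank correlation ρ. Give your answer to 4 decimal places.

ρ = 1 − 6Σd² / [n(n²−1)] = 1 − 6×30 / (7×48)
  = 1 − 180/336 = 1 − 0.53571 ≈ 0.4643

0.4643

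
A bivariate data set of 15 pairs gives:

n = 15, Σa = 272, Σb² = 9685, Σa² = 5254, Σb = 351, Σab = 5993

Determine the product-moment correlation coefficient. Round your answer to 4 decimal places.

-0.5403

r = (nΣab − ΣaΣb) / √[(nΣa² − (Σa)²)(nΣb² − (Σb)²)]
Numerator: 15×5993 − 272×351 = -5577
Denominator: √[(78810 − 73984)(145275 − 123201)] = √[4826 × 22074] = 10321.2947
r = -5577 / 10321.2947 ≈ -0.5403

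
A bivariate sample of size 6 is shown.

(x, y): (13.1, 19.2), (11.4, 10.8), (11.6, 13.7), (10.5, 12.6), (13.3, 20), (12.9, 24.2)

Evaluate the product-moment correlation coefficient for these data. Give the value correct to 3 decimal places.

n = 6, Σx = 72.8, Σy = 100.5, Σx² = 889.68, Σy² = 1817.37, Σxy = 1244.04
nΣxy − ΣxΣy = 7464.24 − 7316.4 = 147.84
nΣx² − (Σx)² = 5338.08 − 5299.84 = 38.24; nΣy² − (Σy)² = 10904.22 − 10100.25 = 803.97
r = 147.84 / √(38.24 × 803.97) = 147.84 / 175.3391 ≈ 0.843

0.843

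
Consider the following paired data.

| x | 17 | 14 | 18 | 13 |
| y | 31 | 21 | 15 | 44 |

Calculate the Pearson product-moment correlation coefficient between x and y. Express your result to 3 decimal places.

-0.635

n = 4, Σx = 62, Σy = 111, Σx² = 978, Σy² = 3563, Σxy = 1663
nΣxy − ΣxΣy = 6652 − 6882 = -230
nΣx² − (Σx)² = 3912 − 3844 = 68; nΣy² − (Σy)² = 14252 − 12321 = 1931
r = -230 / √(68 × 1931) = -230 / 362.3645 ≈ -0.635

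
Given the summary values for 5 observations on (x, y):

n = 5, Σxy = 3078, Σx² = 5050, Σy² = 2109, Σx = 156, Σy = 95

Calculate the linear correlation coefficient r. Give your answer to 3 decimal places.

r = (nΣxy − ΣxΣy) / √[(nΣx² − (Σx)²)(nΣy² − (Σy)²)]
Numerator: 5×3078 − 156×95 = 570
Denominator: √[(25250 − 24336)(10545 − 9025)] = √[914 × 1520] = 1178.6772
r = 570 / 1178.6772 ≈ 0.484

0.484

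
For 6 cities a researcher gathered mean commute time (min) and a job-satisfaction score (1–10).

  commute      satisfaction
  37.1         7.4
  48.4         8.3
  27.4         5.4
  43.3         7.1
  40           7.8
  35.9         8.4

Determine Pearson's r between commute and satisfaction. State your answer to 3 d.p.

n = 6, Σx = 232.1, Σy = 44.4, Σx² = 9233.43, Σy² = 334.62, Σxy = 1745.21
nΣxy − ΣxΣy = 10471.26 − 10305.24 = 166.02
nΣx² − (Σx)² = 55400.58 − 53870.41 = 1530.17; nΣy² − (Σy)² = 2007.72 − 1971.36 = 36.36
r = 166.02 / √(1530.17 × 36.36) = 166.02 / 235.8749 ≈ 0.704

0.704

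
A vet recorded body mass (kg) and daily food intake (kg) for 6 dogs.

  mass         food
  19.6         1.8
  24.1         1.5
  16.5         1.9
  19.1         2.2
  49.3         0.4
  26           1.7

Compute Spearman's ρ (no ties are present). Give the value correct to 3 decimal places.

-0.886

Rank mass: 3, 4, 1, 2, 6, 5
Rank food: 4, 2, 5, 6, 1, 3
d = rank(mass) − rank(food): -1, 2, -4, -4, 5, 2; Σd² = 66
ρ = 1 − 6Σd² / [n(n²−1)] = 1 − 6×66 / (6×35) = 1 − 396/210 ≈ -0.886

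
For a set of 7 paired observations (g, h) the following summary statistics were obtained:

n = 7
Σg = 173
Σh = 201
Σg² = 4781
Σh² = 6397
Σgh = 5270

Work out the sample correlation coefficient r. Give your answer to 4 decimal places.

0.5379

r = (nΣgh − ΣgΣh) / √[(nΣg² − (Σg)²)(nΣh² − (Σh)²)]
Numerator: 7×5270 − 173×201 = 2117
Denominator: √[(33467 − 29929)(44779 − 40401)] = √[3538 × 4378] = 3935.6529
r = 2117 / 3935.6529 ≈ 0.5379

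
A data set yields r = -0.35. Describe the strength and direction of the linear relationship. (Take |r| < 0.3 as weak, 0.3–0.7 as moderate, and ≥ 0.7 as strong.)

moderate negative

r = -0.35 < 0 so the relationship is negative.
|r| = 0.35, which falls in the moderate range.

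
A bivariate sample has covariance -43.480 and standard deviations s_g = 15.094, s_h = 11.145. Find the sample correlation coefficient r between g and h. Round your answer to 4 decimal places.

r = Cov(g,h) / (s_g · s_h) = -43.480 / (15.094 × 11.145)
  = -43.480 / 168.2226 ≈ -0.2585

-0.2585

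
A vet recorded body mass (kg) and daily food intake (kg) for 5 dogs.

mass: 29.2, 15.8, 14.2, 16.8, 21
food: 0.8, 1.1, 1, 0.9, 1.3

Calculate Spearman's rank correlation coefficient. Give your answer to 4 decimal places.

Rank mass: 5, 2, 1, 3, 4
Rank food: 1, 4, 3, 2, 5
d = rank(mass) − rank(food): 4, -2, -2, 1, -1; Σd² = 26
ρ = 1 − 6Σd² / [n(n²−1)] = 1 − 6×26 / (5×24) = 1 − 156/120 ≈ -0.3000

-0.3000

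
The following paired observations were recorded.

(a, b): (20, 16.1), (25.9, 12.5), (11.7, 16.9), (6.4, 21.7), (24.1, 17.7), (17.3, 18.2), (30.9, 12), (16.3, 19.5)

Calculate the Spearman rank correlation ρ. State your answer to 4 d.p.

Rank a: 5, 7, 2, 1, 6, 4, 8, 3
Rank b: 3, 2, 4, 8, 5, 6, 1, 7
d = rank(a) − rank(b): 2, 5, -2, -7, 1, -2, 7, -4; Σd² = 152
ρ = 1 − 6Σd² / [n(n²−1)] = 1 − 6×152 / (8×63) = 1 − 912/504 ≈ -0.8095

-0.8095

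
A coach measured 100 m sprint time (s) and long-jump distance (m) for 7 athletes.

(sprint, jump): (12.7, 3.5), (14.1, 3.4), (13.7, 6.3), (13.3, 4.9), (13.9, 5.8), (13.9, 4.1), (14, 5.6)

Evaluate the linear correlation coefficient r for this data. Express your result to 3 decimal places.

0.290

n = 7, Σx = 95.6, Σy = 33.6, Σx² = 1307.1, Σy² = 169.32, Σxy = 459.88
nΣxy − ΣxΣy = 3219.16 − 3212.16 = 7
nΣx² − (Σx)² = 9149.7 − 9139.36 = 10.34; nΣy² − (Σy)² = 1185.24 − 1128.96 = 56.28
r = 7 / √(10.34 × 56.28) = 7 / 24.1233 ≈ 0.290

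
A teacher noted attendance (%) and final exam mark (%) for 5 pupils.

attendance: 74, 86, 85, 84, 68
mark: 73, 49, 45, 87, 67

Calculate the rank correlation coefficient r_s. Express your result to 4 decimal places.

-0.5000

Rank attendance: 2, 5, 4, 3, 1
Rank mark: 4, 2, 1, 5, 3
d = rank(attendance) − rank(mark): -2, 3, 3, -2, -2; Σd² = 30
ρ = 1 − 6Σd² / [n(n²−1)] = 1 − 6×30 / (5×24) = 1 − 180/120 ≈ -0.5000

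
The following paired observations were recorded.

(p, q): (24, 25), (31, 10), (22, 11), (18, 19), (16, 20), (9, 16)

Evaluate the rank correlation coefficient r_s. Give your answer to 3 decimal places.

-0.257

Rank p: 5, 6, 4, 3, 2, 1
Rank q: 6, 1, 2, 4, 5, 3
d = rank(p) − rank(q): -1, 5, 2, -1, -3, -2; Σd² = 44
ρ = 1 − 6Σd² / [n(n²−1)] = 1 − 6×44 / (6×35) = 1 − 264/210 ≈ -0.257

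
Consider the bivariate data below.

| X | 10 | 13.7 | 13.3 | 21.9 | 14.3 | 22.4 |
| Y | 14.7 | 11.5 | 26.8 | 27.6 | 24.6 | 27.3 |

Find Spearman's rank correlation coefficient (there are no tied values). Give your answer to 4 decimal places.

Rank X: 1, 3, 2, 5, 4, 6
Rank Y: 2, 1, 4, 6, 3, 5
d = rank(X) − rank(Y): -1, 2, -2, -1, 1, 1; Σd² = 12
ρ = 1 − 6Σd² / [n(n²−1)] = 1 − 6×12 / (6×35) = 1 − 72/210 ≈ 0.6571

0.6571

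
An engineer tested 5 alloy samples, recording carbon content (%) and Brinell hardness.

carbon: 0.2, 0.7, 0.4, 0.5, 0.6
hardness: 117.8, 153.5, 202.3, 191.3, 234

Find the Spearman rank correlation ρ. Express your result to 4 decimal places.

Rank carbon: 1, 5, 2, 3, 4
Rank hardness: 1, 2, 4, 3, 5
d = rank(carbon) − rank(hardness): 0, 3, -2, 0, -1; Σd² = 14
ρ = 1 − 6Σd² / [n(n²−1)] = 1 − 6×14 / (5×24) = 1 − 84/120 ≈ 0.3000

0.3000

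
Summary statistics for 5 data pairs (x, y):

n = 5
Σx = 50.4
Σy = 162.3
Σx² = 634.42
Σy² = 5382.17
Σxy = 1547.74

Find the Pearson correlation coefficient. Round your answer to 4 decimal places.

-0.7354

r = (nΣxy − ΣxΣy) / √[(nΣx² − (Σx)²)(nΣy² − (Σy)²)]
Numerator: 5×1547.74 − 50.4×162.3 = -441.22
Denominator: √[(3172.1 − 2540.16)(26910.85 − 26341.29)] = √[631.94 × 569.56] = 599.9398
r = -441.22 / 599.9398 ≈ -0.7354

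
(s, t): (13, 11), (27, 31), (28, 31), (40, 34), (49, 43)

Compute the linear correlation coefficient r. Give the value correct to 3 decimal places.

n = 5, Σs = 157, Σt = 150, Σs² = 5683, Σt² = 5048, Σst = 5315
nΣst − ΣsΣt = 26575 − 23550 = 3025
nΣs² − (Σs)² = 28415 − 24649 = 3766; nΣt² − (Σt)² = 25240 − 22500 = 2740
r = 3025 / √(3766 × 2740) = 3025 / 3212.2951 ≈ 0.942

0.942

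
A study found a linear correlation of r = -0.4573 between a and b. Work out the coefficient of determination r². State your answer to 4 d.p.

r² = (-0.4573)² = 0.2091

0.2091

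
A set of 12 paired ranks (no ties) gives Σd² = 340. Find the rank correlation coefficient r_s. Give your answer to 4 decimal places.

ρ = 1 − 6Σd² / [n(n²−1)] = 1 − 6×340 / (12×143)
  = 1 − 2040/1716 = 1 − 1.18881 ≈ -0.1888

-0.1888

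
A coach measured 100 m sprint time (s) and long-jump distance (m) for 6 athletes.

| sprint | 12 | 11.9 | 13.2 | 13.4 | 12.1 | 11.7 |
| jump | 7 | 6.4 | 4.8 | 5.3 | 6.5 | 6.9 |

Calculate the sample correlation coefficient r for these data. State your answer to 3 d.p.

-0.931

n = 6, Σx = 74.3, Σy = 36.9, Σx² = 922.71, Σy² = 230.95, Σxy = 453.92
nΣxy − ΣxΣy = 2723.52 − 2741.67 = -18.15
nΣx² − (Σx)² = 5536.26 − 5520.49 = 15.77; nΣy² − (Σy)² = 1385.7 − 1361.61 = 24.09
r = -18.15 / √(15.77 × 24.09) = -18.15 / 19.4910 ≈ -0.931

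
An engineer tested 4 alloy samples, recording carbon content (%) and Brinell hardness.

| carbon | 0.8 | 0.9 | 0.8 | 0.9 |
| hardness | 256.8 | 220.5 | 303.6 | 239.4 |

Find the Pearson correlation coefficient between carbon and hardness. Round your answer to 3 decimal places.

-0.815

n = 4, Σx = 3.4, Σy = 1020.3, Σx² = 2.9, Σy² = 264051.81, Σxy = 862.23
nΣxy − ΣxΣy = 3448.92 − 3469.02 = -20.1
nΣx² − (Σx)² = 11.6 − 11.56 = 0.04; nΣy² − (Σy)² = 1056207.24 − 1041012.09 = 15195.15
r = -20.1 / √(0.04 × 15195.15) = -20.1 / 24.6537 ≈ -0.815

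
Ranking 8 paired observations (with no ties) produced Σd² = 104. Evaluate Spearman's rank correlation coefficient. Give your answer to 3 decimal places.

ρ = 1 − 6Σd² / [n(n²−1)] = 1 − 6×104 / (8×63)
  = 1 − 624/504 = 1 − 1.2381 ≈ -0.238

-0.238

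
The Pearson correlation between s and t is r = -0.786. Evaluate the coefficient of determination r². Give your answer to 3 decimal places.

r² = (-0.786)² = 0.618

0.618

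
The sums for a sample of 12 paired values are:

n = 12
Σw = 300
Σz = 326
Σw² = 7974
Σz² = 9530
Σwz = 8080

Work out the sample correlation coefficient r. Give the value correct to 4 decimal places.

-0.1239

r = (nΣwz − ΣwΣz) / √[(nΣw² − (Σw)²)(nΣz² − (Σz)²)]
Numerator: 12×8080 − 300×326 = -840
Denominator: √[(95688 − 90000)(114360 − 106276)] = √[5688 × 8084] = 6780.9875
r = -840 / 6780.9875 ≈ -0.1239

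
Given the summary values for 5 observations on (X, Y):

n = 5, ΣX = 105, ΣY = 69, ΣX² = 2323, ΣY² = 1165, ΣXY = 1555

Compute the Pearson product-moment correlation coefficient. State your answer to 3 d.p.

0.669

r = (nΣXY − ΣXΣY) / √[(nΣX² − (ΣX)²)(nΣY² − (ΣY)²)]
Numerator: 5×1555 − 105×69 = 530
Denominator: √[(11615 − 11025)(5825 − 4761)] = √[590 × 1064] = 792.3131
r = 530 / 792.3131 ≈ 0.669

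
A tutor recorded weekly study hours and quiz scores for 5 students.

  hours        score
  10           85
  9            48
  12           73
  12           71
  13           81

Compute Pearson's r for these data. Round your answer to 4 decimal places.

0.5650

n = 5, Σx = 56, Σy = 358, Σx² = 638, Σy² = 26460, Σxy = 4063
nΣxy − ΣxΣy = 20315 − 20048 = 267
nΣx² − (Σx)² = 3190 − 3136 = 54; nΣy² − (Σy)² = 132300 − 128164 = 4136
r = 267 / √(54 × 4136) = 267 / 472.5928 ≈ 0.5650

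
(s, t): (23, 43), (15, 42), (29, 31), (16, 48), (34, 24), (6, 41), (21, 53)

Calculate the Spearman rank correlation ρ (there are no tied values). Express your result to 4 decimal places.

Rank s: 5, 2, 6, 3, 7, 1, 4
Rank t: 5, 4, 2, 6, 1, 3, 7
d = rank(s) − rank(t): 0, -2, 4, -3, 6, -2, -3; Σd² = 78
ρ = 1 − 6Σd² / [n(n²−1)] = 1 − 6×78 / (7×48) = 1 − 468/336 ≈ -0.3929

-0.3929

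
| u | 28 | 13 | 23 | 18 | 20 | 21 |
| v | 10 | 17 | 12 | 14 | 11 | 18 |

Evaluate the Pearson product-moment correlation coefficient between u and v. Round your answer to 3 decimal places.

-0.660

n = 6, Σu = 123, Σv = 82, Σu² = 2647, Σv² = 1174, Σuv = 1627
nΣuv − ΣuΣv = 9762 − 10086 = -324
nΣu² − (Σu)² = 15882 − 15129 = 753; nΣv² − (Σv)² = 7044 − 6724 = 320
r = -324 / √(753 × 320) = -324 / 490.8768 ≈ -0.660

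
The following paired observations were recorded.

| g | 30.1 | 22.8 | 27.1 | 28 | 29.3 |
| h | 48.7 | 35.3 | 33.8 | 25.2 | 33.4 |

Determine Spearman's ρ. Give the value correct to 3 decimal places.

Rank g: 5, 1, 2, 3, 4
Rank h: 5, 4, 3, 1, 2
d = rank(g) − rank(h): 0, -3, -1, 2, 2; Σd² = 18
ρ = 1 − 6Σd² / [n(n²−1)] = 1 − 6×18 / (5×24) = 1 − 108/120 ≈ 0.100

0.100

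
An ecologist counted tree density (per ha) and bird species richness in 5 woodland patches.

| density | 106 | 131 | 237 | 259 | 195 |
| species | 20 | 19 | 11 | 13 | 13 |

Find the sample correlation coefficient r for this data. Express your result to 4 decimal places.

-0.9291

n = 5, Σx = 928, Σy = 76, Σx² = 189672, Σy² = 1220, Σxy = 13118
nΣxy − ΣxΣy = 65590 − 70528 = -4938
nΣx² − (Σx)² = 948360 − 861184 = 87176; nΣy² − (Σy)² = 6100 − 5776 = 324
r = -4938 / √(87176 × 324) = -4938 / 5314.6048 ≈ -0.9291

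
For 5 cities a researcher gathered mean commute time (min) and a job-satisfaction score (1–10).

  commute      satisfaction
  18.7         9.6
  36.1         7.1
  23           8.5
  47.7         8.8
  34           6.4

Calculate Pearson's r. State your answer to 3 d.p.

-0.336

n = 5, Σx = 159.5, Σy = 40.4, Σx² = 5613.19, Σy² = 333.22, Σxy = 1268.69
nΣxy − ΣxΣy = 6343.45 − 6443.8 = -100.35
nΣx² − (Σx)² = 28065.95 − 25440.25 = 2625.7; nΣy² − (Σy)² = 1666.1 − 1632.16 = 33.94
r = -100.35 / √(2625.7 × 33.94) = -100.35 / 298.5235 ≈ -0.336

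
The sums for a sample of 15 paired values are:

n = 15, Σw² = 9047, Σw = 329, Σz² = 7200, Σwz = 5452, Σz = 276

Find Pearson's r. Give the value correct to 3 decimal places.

-0.305

r = (nΣwz − ΣwΣz) / √[(nΣw² − (Σw)²)(nΣz² − (Σz)²)]
Numerator: 15×5452 − 329×276 = -9024
Denominator: √[(135705 − 108241)(108000 − 76176)] = √[27464 × 31824] = 29563.7335
r = -9024 / 29563.7335 ≈ -0.305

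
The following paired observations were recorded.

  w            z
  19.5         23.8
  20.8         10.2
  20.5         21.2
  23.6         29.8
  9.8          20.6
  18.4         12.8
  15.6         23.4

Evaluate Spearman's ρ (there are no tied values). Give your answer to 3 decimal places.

Rank w: 4, 6, 5, 7, 1, 3, 2
Rank z: 6, 1, 4, 7, 3, 2, 5
d = rank(w) − rank(z): -2, 5, 1, 0, -2, 1, -3; Σd² = 44
ρ = 1 − 6Σd² / [n(n²−1)] = 1 − 6×44 / (7×48) = 1 − 264/336 ≈ 0.214

0.214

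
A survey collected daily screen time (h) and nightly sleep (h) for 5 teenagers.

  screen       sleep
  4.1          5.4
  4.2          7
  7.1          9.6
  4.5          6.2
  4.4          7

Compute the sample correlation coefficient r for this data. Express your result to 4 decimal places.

n = 5, Σx = 24.3, Σy = 35.2, Σx² = 124.47, Σy² = 257.76, Σxy = 178.4
nΣxy − ΣxΣy = 892 − 855.36 = 36.64
nΣx² − (Σx)² = 622.35 − 590.49 = 31.86; nΣy² − (Σy)² = 1288.8 − 1239.04 = 49.76
r = 36.64 / √(31.86 × 49.76) = 36.64 / 39.8165 ≈ 0.9202

0.9202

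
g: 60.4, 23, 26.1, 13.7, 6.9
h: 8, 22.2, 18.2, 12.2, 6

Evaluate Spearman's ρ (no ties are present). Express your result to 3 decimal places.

0.300

Rank g: 5, 3, 4, 2, 1
Rank h: 2, 5, 4, 3, 1
d = rank(g) − rank(h): 3, -2, 0, -1, 0; Σd² = 14
ρ = 1 − 6Σd² / [n(n²−1)] = 1 − 6×14 / (5×24) = 1 − 84/120 ≈ 0.300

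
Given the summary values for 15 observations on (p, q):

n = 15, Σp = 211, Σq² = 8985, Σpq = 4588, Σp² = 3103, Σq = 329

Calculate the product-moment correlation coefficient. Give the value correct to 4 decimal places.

-0.0817

r = (nΣpq − ΣpΣq) / √[(nΣp² − (Σp)²)(nΣq² − (Σq)²)]
Numerator: 15×4588 − 211×329 = -599
Denominator: √[(46545 − 44521)(134775 − 108241)] = √[2024 × 26534] = 7328.3570
r = -599 / 7328.3570 ≈ -0.0817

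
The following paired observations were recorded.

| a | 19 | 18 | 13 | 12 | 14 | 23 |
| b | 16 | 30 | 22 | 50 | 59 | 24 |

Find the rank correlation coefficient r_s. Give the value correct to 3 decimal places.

Rank a: 5, 4, 2, 1, 3, 6
Rank b: 1, 4, 2, 5, 6, 3
d = rank(a) − rank(b): 4, 0, 0, -4, -3, 3; Σd² = 50
ρ = 1 − 6Σd² / [n(n²−1)] = 1 − 6×50 / (6×35) = 1 − 300/210 ≈ -0.429

-0.429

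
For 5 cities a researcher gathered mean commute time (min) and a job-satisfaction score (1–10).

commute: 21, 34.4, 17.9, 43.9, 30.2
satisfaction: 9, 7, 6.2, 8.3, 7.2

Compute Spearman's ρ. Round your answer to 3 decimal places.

Rank commute: 2, 4, 1, 5, 3
Rank satisfaction: 5, 2, 1, 4, 3
d = rank(commute) − rank(satisfaction): -3, 2, 0, 1, 0; Σd² = 14
ρ = 1 − 6Σd² / [n(n²−1)] = 1 − 6×14 / (5×24) = 1 − 84/120 ≈ 0.300

0.300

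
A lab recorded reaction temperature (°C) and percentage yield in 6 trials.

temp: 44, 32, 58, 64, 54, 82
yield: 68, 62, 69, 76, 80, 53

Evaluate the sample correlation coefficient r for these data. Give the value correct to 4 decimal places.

-0.2457

n = 6, Σx = 334, Σy = 408, Σx² = 20060, Σy² = 28214, Σxy = 22508
nΣxy − ΣxΣy = 135048 − 136272 = -1224
nΣx² − (Σx)² = 120360 − 111556 = 8804; nΣy² − (Σy)² = 169284 − 166464 = 2820
r = -1224 / √(8804 × 2820) = -1224 / 4982.6981 ≈ -0.2457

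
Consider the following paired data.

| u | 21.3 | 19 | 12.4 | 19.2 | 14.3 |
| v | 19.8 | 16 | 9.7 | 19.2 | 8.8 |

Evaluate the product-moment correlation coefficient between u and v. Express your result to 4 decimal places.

n = 5, Σu = 86.2, Σv = 73.5, Σu² = 1541.58, Σv² = 1188.21, Σuv = 1340.5
nΣuv − ΣuΣv = 6702.5 − 6335.7 = 366.8
nΣu² − (Σu)² = 7707.9 − 7430.44 = 277.46; nΣv² − (Σv)² = 5941.05 − 5402.25 = 538.8
r = 366.8 / √(277.46 × 538.8) = 366.8 / 386.6464 ≈ 0.9487

0.9487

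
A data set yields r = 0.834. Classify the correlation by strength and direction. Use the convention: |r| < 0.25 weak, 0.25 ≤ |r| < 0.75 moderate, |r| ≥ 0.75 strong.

strong positive

r = 0.834 > 0 so the relationship is positive.
|r| = 0.834, which falls in the strong range.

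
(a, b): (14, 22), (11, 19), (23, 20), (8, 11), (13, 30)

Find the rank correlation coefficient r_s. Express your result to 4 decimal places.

0.6000

Rank a: 4, 2, 5, 1, 3
Rank b: 4, 2, 3, 1, 5
d = rank(a) − rank(b): 0, 0, 2, 0, -2; Σd² = 8
ρ = 1 − 6Σd² / [n(n²−1)] = 1 − 6×8 / (5×24) = 1 − 48/120 ≈ 0.6000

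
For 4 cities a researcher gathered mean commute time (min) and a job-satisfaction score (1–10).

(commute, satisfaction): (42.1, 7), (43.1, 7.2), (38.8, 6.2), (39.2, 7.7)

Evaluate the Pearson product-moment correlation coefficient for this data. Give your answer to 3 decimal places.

0.236

n = 4, Σx = 163.2, Σy = 28.1, Σx² = 6672.1, Σy² = 198.57, Σxy = 1147.42
nΣxy − ΣxΣy = 4589.68 − 4585.92 = 3.76
nΣx² − (Σx)² = 26688.4 − 26634.24 = 54.16; nΣy² − (Σy)² = 794.28 − 789.61 = 4.67
r = 3.76 / √(54.16 × 4.67) = 3.76 / 15.9037 ≈ 0.236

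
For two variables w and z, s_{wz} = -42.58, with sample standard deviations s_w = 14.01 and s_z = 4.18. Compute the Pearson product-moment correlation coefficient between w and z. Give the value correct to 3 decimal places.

r = Cov(w,z) / (s_w · s_z) = -42.58 / (14.01 × 4.18)
  = -42.58 / 58.5618 ≈ -0.727

-0.727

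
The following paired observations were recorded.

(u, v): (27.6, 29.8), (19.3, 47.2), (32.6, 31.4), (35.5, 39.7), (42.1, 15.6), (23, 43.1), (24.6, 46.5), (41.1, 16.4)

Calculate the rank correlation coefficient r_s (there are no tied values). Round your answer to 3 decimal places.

-0.881

Rank u: 4, 1, 5, 6, 8, 2, 3, 7
Rank v: 3, 8, 4, 5, 1, 6, 7, 2
d = rank(u) − rank(v): 1, -7, 1, 1, 7, -4, -4, 5; Σd² = 158
ρ = 1 − 6Σd² / [n(n²−1)] = 1 − 6×158 / (8×63) = 1 − 948/504 ≈ -0.881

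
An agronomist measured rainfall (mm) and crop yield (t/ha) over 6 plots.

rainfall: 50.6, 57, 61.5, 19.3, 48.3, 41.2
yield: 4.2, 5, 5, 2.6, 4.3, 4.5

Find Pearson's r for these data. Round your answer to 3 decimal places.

0.944

n = 6, Σx = 277.9, Σy = 25.6, Σx² = 13994.43, Σy² = 113.14, Σxy = 1248.29
nΣxy − ΣxΣy = 7489.74 − 7114.24 = 375.5
nΣx² − (Σx)² = 83966.58 − 77228.41 = 6738.17; nΣy² − (Σy)² = 678.84 − 655.36 = 23.48
r = 375.5 / √(6738.17 × 23.48) = 375.5 / 397.7590 ≈ 0.944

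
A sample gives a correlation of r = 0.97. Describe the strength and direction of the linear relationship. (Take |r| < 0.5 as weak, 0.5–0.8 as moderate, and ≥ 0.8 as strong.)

strong positive

r = 0.97 > 0 so the relationship is positive.
|r| = 0.97, which falls in the strong range.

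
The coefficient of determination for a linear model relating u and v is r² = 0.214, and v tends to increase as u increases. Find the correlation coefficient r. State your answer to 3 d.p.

0.463

|r| = √0.214 = 0.463
The association is positive, so r = 0.463.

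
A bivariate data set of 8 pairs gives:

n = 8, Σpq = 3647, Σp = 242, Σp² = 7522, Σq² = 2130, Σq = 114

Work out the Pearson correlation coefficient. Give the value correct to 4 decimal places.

0.6220

r = (nΣpq − ΣpΣq) / √[(nΣp² − (Σp)²)(nΣq² − (Σq)²)]
Numerator: 8×3647 − 242×114 = 1588
Denominator: √[(60176 − 58564)(17040 − 12996)] = √[1612 × 4044] = 2553.2191
r = 1588 / 2553.2191 ≈ 0.6220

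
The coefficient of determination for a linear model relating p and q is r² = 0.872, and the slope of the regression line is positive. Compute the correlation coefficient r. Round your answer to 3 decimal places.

|r| = √0.872 = 0.934
The association is positive, so r = 0.934.

0.934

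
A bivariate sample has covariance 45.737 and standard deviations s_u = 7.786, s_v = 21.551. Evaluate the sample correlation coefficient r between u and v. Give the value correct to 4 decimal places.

r = Cov(u,v) / (s_u · s_v) = 45.737 / (7.786 × 21.551)
  = 45.737 / 167.7961 ≈ 0.2726

0.2726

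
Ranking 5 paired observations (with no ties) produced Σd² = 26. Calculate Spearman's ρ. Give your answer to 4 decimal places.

ρ = 1 − 6Σd² / [n(n²−1)] = 1 − 6×26 / (5×24)
  = 1 − 156/120 = 1 − 1.30000 ≈ -0.3000

-0.3000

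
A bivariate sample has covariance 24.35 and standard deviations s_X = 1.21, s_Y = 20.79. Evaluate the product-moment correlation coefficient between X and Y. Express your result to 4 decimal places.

r = Cov(X,Y) / (s_X · s_Y) = 24.35 / (1.21 × 20.79)
  = 24.35 / 25.1559 ≈ 0.9680

0.9680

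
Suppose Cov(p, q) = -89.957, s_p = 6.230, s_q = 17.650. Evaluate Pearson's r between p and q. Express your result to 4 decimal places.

r = Cov(p,q) / (s_p · s_q) = -89.957 / (6.230 × 17.650)
  = -89.957 / 109.9595 ≈ -0.8181

-0.8181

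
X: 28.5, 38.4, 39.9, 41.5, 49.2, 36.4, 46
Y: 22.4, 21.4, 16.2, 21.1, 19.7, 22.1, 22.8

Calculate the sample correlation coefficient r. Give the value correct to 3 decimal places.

n = 7, ΣX = 279.9, ΣY = 145.7, ΣX² = 11462.67, ΣY² = 3063.71, ΣXY = 5804.67
nΣXY − ΣXΣY = 40632.69 − 40781.43 = -148.74
nΣX² − (ΣX)² = 80238.69 − 78344.01 = 1894.68; nΣY² − (ΣY)² = 21445.97 − 21228.49 = 217.48
r = -148.74 / √(1894.68 × 217.48) = -148.74 / 641.9151 ≈ -0.232

-0.232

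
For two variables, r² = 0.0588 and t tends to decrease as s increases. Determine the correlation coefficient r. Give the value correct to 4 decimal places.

-0.2425

|r| = √0.0588 = 0.2425
The association is negative, so r = −0.2425.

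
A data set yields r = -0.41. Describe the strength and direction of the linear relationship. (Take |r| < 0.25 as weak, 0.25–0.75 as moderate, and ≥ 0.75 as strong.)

r = -0.41 < 0 so the relationship is negative.
|r| = 0.41, which falls in the moderate range.

moderate negative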